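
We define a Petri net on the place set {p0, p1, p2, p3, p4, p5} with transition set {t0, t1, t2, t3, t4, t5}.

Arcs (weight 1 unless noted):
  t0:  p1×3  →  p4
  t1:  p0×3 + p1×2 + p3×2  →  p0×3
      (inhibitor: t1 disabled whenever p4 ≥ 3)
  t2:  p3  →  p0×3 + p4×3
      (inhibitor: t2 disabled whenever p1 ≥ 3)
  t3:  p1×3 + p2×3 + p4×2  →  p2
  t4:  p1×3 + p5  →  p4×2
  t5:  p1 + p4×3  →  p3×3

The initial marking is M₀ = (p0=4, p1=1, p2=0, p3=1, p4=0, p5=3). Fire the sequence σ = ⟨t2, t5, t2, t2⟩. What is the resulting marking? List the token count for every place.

step 1: fire t2:  (p0=4, p1=1, p2=0, p3=1, p4=0, p5=3) → (p0=7, p1=1, p2=0, p3=0, p4=3, p5=3)
step 2: fire t5:  (p0=7, p1=1, p2=0, p3=0, p4=3, p5=3) → (p0=7, p1=0, p2=0, p3=3, p4=0, p5=3)
step 3: fire t2:  (p0=7, p1=0, p2=0, p3=3, p4=0, p5=3) → (p0=10, p1=0, p2=0, p3=2, p4=3, p5=3)
step 4: fire t2:  (p0=10, p1=0, p2=0, p3=2, p4=3, p5=3) → (p0=13, p1=0, p2=0, p3=1, p4=6, p5=3)

(p0=13, p1=0, p2=0, p3=1, p4=6, p5=3)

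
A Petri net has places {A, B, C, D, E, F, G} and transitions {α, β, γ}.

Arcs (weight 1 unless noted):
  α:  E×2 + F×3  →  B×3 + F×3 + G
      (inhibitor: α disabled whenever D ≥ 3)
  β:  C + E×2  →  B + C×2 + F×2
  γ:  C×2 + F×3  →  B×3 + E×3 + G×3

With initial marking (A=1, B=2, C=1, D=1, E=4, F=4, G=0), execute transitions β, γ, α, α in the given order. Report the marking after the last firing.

(A=1, B=12, C=0, D=1, E=1, F=3, G=5)

step 1: fire β:  (A=1, B=2, C=1, D=1, E=4, F=4, G=0) → (A=1, B=3, C=2, D=1, E=2, F=6, G=0)
step 2: fire γ:  (A=1, B=3, C=2, D=1, E=2, F=6, G=0) → (A=1, B=6, C=0, D=1, E=5, F=3, G=3)
step 3: fire α:  (A=1, B=6, C=0, D=1, E=5, F=3, G=3) → (A=1, B=9, C=0, D=1, E=3, F=3, G=4)
step 4: fire α:  (A=1, B=9, C=0, D=1, E=3, F=3, G=4) → (A=1, B=12, C=0, D=1, E=1, F=3, G=5)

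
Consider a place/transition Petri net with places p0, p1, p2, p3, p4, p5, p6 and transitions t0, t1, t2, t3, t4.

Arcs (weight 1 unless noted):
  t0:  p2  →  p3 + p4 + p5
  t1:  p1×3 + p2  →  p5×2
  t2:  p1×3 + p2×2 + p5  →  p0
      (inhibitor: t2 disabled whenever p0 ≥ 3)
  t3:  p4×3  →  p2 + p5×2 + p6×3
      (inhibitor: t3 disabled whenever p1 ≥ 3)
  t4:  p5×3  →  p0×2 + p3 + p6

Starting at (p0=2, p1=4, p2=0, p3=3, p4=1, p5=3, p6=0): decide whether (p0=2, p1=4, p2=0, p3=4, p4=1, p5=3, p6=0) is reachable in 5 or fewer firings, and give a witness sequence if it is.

NO — not reachable within 5 firings

depth 0: 1 marking
depth 1: 2 markings reached so far
depth 2: 2 markings reached so far
(frontier empty at depth 2; search complete)
target is not among the 2 markings reachable within 5 steps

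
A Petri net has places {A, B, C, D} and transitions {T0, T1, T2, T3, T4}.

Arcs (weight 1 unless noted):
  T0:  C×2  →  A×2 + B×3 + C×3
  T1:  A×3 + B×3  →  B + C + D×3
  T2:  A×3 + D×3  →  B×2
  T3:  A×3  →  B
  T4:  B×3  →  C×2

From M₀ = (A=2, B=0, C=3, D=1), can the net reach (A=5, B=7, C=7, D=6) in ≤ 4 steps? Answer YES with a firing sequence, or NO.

depth 0: 1 marking
depth 1: 2 markings reached so far
depth 2: 6 markings reached so far
depth 3: 11 markings reached so far
depth 4: 22 markings reached so far
target is not among the 22 markings reachable within 4 steps

NO — not reachable within 4 firings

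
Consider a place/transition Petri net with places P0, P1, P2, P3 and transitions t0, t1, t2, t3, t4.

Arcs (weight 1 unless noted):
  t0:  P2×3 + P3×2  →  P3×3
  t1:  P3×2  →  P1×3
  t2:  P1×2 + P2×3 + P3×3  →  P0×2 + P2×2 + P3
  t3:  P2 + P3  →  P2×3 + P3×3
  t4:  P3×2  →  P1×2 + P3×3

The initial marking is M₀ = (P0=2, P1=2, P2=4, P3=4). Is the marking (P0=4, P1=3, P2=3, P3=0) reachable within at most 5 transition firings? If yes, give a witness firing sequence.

step 1: fire t2:  (P0=2, P1=2, P2=4, P3=4) → (P0=4, P1=0, P2=3, P3=2)
step 2: fire t1:  (P0=4, P1=0, P2=3, P3=2) → (P0=4, P1=3, P2=3, P3=0)

YES — reachable via ⟨t2, t1⟩ (2 firings)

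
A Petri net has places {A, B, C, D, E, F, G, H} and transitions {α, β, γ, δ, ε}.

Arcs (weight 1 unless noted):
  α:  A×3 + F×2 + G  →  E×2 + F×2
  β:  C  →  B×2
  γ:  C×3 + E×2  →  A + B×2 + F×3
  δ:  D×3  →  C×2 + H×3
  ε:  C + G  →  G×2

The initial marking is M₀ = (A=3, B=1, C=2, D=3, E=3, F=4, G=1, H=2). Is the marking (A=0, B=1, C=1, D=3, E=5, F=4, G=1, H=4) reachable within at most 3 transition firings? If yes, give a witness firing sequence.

NO — not reachable within 3 firings

depth 0: 1 marking
depth 1: 5 markings reached so far
depth 2: 14 markings reached so far
depth 3: 25 markings reached so far
target is not among the 25 markings reachable within 3 steps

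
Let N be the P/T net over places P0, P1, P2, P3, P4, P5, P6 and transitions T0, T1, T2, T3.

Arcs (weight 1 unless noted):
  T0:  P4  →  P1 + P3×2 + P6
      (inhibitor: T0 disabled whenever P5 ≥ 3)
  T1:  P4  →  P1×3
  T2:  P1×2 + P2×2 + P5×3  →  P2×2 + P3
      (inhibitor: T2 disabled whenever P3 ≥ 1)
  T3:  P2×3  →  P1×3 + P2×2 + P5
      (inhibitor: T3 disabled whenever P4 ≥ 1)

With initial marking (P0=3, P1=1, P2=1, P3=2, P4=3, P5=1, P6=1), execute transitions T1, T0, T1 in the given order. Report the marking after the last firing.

(P0=3, P1=8, P2=1, P3=4, P4=0, P5=1, P6=2)

step 1: fire T1:  (P0=3, P1=1, P2=1, P3=2, P4=3, P5=1, P6=1) → (P0=3, P1=4, P2=1, P3=2, P4=2, P5=1, P6=1)
step 2: fire T0:  (P0=3, P1=4, P2=1, P3=2, P4=2, P5=1, P6=1) → (P0=3, P1=5, P2=1, P3=4, P4=1, P5=1, P6=2)
step 3: fire T1:  (P0=3, P1=5, P2=1, P3=4, P4=1, P5=1, P6=2) → (P0=3, P1=8, P2=1, P3=4, P4=0, P5=1, P6=2)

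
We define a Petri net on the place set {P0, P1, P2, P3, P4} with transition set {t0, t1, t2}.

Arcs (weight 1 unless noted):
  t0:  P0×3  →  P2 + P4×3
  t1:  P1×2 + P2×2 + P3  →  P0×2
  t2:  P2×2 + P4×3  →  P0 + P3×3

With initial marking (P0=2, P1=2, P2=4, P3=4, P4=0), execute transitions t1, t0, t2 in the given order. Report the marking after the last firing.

(P0=2, P1=0, P2=1, P3=6, P4=0)

step 1: fire t1:  (P0=2, P1=2, P2=4, P3=4, P4=0) → (P0=4, P1=0, P2=2, P3=3, P4=0)
step 2: fire t0:  (P0=4, P1=0, P2=2, P3=3, P4=0) → (P0=1, P1=0, P2=3, P3=3, P4=3)
step 3: fire t2:  (P0=1, P1=0, P2=3, P3=3, P4=3) → (P0=2, P1=0, P2=1, P3=6, P4=0)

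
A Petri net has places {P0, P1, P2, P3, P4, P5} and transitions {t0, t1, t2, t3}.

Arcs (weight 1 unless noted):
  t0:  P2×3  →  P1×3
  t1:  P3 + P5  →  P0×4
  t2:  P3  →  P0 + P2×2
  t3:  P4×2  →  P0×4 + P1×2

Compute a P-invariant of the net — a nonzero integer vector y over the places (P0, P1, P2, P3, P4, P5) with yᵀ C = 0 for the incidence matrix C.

Incidence matrix C (rows=places, cols=transitions):
       t0   t1   t2   t3
   P0   0    4    1    4
   P1   3    0    0    2
   P2  -3    0    2    0
   P3   0   -1   -1    0
   P4   0    0    0   -2
   P5   0   -1    0    0

Candidate y = [2, 3, 3, 8, 7, 0]; check y·C column-wise:
  col t0: 2·0 + 3·3 + 3·-3 + 8·0 + 7·0 = 0
  col t1: 2·4 + 3·0 + 3·0 + 8·-1 + 7·0 + 0·-1 = 0
  col t2: 2·1 + 3·0 + 3·2 + 8·-1 + 7·0 = 0
  col t3: 2·4 + 3·2 + 3·0 + 8·0 + 7·-2 = 0

y = (P0:2, P1:3, P2:3, P3:8, P4:7, P5:0)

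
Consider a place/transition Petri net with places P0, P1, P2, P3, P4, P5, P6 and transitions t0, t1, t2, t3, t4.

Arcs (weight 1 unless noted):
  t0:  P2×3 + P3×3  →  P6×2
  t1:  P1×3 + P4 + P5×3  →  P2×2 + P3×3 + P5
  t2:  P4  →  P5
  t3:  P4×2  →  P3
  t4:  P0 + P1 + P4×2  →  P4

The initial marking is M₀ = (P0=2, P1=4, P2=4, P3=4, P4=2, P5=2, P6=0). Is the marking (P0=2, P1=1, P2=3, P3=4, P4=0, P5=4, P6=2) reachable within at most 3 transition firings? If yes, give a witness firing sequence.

depth 0: 1 marking
depth 1: 5 markings reached so far
depth 2: 11 markings reached so far
depth 3: 14 markings reached so far
target is not among the 14 markings reachable within 3 steps

NO — not reachable within 3 firings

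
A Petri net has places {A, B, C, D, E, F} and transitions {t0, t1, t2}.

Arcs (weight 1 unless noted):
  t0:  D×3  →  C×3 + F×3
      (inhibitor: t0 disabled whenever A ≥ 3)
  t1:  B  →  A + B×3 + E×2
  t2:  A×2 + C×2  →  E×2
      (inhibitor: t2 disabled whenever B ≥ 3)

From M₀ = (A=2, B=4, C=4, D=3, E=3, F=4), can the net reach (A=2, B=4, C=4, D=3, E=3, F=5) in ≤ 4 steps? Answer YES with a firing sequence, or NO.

depth 0: 1 marking
depth 1: 3 markings reached so far
depth 2: 5 markings reached so far
depth 3: 7 markings reached so far
depth 4: 9 markings reached so far
target is not among the 9 markings reachable within 4 steps

NO — not reachable within 4 firings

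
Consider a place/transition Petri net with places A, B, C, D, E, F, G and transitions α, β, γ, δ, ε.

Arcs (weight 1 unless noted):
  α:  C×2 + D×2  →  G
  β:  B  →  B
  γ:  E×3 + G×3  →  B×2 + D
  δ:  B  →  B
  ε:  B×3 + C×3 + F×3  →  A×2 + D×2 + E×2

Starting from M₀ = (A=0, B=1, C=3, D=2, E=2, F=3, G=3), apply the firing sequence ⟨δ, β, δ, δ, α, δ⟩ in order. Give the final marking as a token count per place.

(A=0, B=1, C=1, D=0, E=2, F=3, G=4)

step 1: fire δ:  (A=0, B=1, C=3, D=2, E=2, F=3, G=3) → (A=0, B=1, C=3, D=2, E=2, F=3, G=3)
step 2: fire β:  (A=0, B=1, C=3, D=2, E=2, F=3, G=3) → (A=0, B=1, C=3, D=2, E=2, F=3, G=3)
step 3: fire δ:  (A=0, B=1, C=3, D=2, E=2, F=3, G=3) → (A=0, B=1, C=3, D=2, E=2, F=3, G=3)
step 4: fire δ:  (A=0, B=1, C=3, D=2, E=2, F=3, G=3) → (A=0, B=1, C=3, D=2, E=2, F=3, G=3)
step 5: fire α:  (A=0, B=1, C=3, D=2, E=2, F=3, G=3) → (A=0, B=1, C=1, D=0, E=2, F=3, G=4)
step 6: fire δ:  (A=0, B=1, C=1, D=0, E=2, F=3, G=4) → (A=0, B=1, C=1, D=0, E=2, F=3, G=4)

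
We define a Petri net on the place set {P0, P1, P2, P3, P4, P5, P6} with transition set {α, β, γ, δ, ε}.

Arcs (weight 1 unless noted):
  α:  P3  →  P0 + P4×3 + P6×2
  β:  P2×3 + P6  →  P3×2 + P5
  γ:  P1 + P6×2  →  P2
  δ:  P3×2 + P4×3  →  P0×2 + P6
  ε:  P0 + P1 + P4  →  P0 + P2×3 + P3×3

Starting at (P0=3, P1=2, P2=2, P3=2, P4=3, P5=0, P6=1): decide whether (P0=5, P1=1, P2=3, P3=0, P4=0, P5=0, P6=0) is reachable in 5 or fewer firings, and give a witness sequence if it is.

step 1: fire δ:  (P0=3, P1=2, P2=2, P3=2, P4=3, P5=0, P6=1) → (P0=5, P1=2, P2=2, P3=0, P4=0, P5=0, P6=2)
step 2: fire γ:  (P0=5, P1=2, P2=2, P3=0, P4=0, P5=0, P6=2) → (P0=5, P1=1, P2=3, P3=0, P4=0, P5=0, P6=0)

YES — reachable via ⟨δ, γ⟩ (2 firings)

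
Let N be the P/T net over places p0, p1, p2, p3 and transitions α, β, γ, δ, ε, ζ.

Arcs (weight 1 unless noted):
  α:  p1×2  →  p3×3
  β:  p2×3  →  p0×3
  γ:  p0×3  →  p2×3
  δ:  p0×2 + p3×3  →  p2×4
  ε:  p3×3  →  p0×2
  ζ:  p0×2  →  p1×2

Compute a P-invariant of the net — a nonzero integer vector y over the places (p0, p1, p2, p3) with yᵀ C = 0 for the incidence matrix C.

y = (p0:3, p1:3, p2:3, p3:2)

Incidence matrix C (rows=places, cols=transitions):
        α    β    γ    δ    ε    ζ
   p0   0    3   -3   -2    2   -2
   p1  -2    0    0    0    0    2
   p2   0   -3    3    4    0    0
   p3   3    0    0   -3   -3    0

Candidate y = [3, 3, 3, 2]; check y·C column-wise:
  col α: 3·0 + 3·-2 + 3·0 + 2·3 = 0
  col β: 3·3 + 3·0 + 3·-3 + 2·0 = 0
  col γ: 3·-3 + 3·0 + 3·3 + 2·0 = 0
  col δ: 3·-2 + 3·0 + 3·4 + 2·-3 = 0
  col ε: 3·2 + 3·0 + 3·0 + 2·-3 = 0
  col ζ: 3·-2 + 3·2 + 3·0 + 2·0 = 0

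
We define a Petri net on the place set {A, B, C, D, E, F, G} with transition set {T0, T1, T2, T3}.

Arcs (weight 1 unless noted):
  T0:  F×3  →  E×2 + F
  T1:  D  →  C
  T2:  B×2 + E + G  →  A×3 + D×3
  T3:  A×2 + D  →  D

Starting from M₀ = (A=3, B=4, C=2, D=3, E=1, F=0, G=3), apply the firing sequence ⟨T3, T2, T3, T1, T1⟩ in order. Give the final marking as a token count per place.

(A=2, B=2, C=4, D=4, E=0, F=0, G=2)

step 1: fire T3:  (A=3, B=4, C=2, D=3, E=1, F=0, G=3) → (A=1, B=4, C=2, D=3, E=1, F=0, G=3)
step 2: fire T2:  (A=1, B=4, C=2, D=3, E=1, F=0, G=3) → (A=4, B=2, C=2, D=6, E=0, F=0, G=2)
step 3: fire T3:  (A=4, B=2, C=2, D=6, E=0, F=0, G=2) → (A=2, B=2, C=2, D=6, E=0, F=0, G=2)
step 4: fire T1:  (A=2, B=2, C=2, D=6, E=0, F=0, G=2) → (A=2, B=2, C=3, D=5, E=0, F=0, G=2)
step 5: fire T1:  (A=2, B=2, C=3, D=5, E=0, F=0, G=2) → (A=2, B=2, C=4, D=4, E=0, F=0, G=2)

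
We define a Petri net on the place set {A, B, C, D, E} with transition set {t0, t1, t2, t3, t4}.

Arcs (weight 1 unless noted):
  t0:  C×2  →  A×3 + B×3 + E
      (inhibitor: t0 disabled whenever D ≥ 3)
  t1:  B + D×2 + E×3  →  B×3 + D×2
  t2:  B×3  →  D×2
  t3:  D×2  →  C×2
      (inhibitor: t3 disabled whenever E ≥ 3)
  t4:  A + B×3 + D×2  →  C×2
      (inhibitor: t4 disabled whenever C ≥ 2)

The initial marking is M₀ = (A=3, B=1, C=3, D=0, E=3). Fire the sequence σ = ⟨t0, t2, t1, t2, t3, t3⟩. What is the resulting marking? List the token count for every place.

(A=6, B=0, C=5, D=0, E=1)

step 1: fire t0:  (A=3, B=1, C=3, D=0, E=3) → (A=6, B=4, C=1, D=0, E=4)
step 2: fire t2:  (A=6, B=4, C=1, D=0, E=4) → (A=6, B=1, C=1, D=2, E=4)
step 3: fire t1:  (A=6, B=1, C=1, D=2, E=4) → (A=6, B=3, C=1, D=2, E=1)
step 4: fire t2:  (A=6, B=3, C=1, D=2, E=1) → (A=6, B=0, C=1, D=4, E=1)
step 5: fire t3:  (A=6, B=0, C=1, D=4, E=1) → (A=6, B=0, C=3, D=2, E=1)
step 6: fire t3:  (A=6, B=0, C=3, D=2, E=1) → (A=6, B=0, C=5, D=0, E=1)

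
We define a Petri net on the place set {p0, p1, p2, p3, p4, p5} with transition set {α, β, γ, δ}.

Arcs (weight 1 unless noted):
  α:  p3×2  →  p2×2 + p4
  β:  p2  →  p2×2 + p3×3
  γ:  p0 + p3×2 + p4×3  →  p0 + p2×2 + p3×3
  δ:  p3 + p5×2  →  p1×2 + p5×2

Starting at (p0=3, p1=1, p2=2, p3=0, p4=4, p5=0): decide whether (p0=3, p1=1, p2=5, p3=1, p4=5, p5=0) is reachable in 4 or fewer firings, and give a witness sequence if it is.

YES — reachable via ⟨β, α⟩ (2 firings)

step 1: fire β:  (p0=3, p1=1, p2=2, p3=0, p4=4, p5=0) → (p0=3, p1=1, p2=3, p3=3, p4=4, p5=0)
step 2: fire α:  (p0=3, p1=1, p2=3, p3=3, p4=4, p5=0) → (p0=3, p1=1, p2=5, p3=1, p4=5, p5=0)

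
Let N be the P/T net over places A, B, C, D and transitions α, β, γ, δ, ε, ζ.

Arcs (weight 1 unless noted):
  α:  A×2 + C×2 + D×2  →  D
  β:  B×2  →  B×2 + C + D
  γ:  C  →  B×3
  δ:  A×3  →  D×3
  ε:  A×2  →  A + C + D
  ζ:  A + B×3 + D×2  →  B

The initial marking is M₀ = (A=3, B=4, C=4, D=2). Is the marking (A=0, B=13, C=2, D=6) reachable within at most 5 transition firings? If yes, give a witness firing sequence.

step 1: fire β:  (A=3, B=4, C=4, D=2) → (A=3, B=4, C=5, D=3)
step 2: fire γ:  (A=3, B=4, C=5, D=3) → (A=3, B=7, C=4, D=3)
step 3: fire γ:  (A=3, B=7, C=4, D=3) → (A=3, B=10, C=3, D=3)
step 4: fire γ:  (A=3, B=10, C=3, D=3) → (A=3, B=13, C=2, D=3)
step 5: fire δ:  (A=3, B=13, C=2, D=3) → (A=0, B=13, C=2, D=6)

YES — reachable via ⟨β, γ, γ, γ, δ⟩ (5 firings)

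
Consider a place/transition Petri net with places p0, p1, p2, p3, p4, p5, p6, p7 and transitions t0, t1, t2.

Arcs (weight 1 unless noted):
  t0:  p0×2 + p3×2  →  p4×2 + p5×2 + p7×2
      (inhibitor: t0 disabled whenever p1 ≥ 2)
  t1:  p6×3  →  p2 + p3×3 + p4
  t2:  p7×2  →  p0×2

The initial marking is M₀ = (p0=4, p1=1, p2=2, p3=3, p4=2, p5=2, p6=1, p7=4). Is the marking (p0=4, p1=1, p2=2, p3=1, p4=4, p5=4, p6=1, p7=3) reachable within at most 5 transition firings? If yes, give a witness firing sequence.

NO — not reachable within 5 firings

depth 0: 1 marking
depth 1: 3 markings reached so far
depth 2: 5 markings reached so far
depth 3: 6 markings reached so far
depth 4: 7 markings reached so far
depth 5: 7 markings reached so far
(frontier empty at depth 5; search complete)
target is not among the 7 markings reachable within 5 steps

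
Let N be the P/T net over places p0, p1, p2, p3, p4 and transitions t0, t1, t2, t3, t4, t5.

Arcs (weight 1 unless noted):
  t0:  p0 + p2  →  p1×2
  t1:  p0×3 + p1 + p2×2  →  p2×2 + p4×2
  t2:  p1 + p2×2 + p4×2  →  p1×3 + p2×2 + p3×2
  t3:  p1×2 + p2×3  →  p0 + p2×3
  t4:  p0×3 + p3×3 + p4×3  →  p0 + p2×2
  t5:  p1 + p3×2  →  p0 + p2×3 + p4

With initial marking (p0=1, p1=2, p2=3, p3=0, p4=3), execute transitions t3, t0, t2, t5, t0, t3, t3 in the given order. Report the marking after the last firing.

(p0=3, p1=1, p2=4, p3=0, p4=2)

step 1: fire t3:  (p0=1, p1=2, p2=3, p3=0, p4=3) → (p0=2, p1=0, p2=3, p3=0, p4=3)
step 2: fire t0:  (p0=2, p1=0, p2=3, p3=0, p4=3) → (p0=1, p1=2, p2=2, p3=0, p4=3)
step 3: fire t2:  (p0=1, p1=2, p2=2, p3=0, p4=3) → (p0=1, p1=4, p2=2, p3=2, p4=1)
step 4: fire t5:  (p0=1, p1=4, p2=2, p3=2, p4=1) → (p0=2, p1=3, p2=5, p3=0, p4=2)
step 5: fire t0:  (p0=2, p1=3, p2=5, p3=0, p4=2) → (p0=1, p1=5, p2=4, p3=0, p4=2)
step 6: fire t3:  (p0=1, p1=5, p2=4, p3=0, p4=2) → (p0=2, p1=3, p2=4, p3=0, p4=2)
step 7: fire t3:  (p0=2, p1=3, p2=4, p3=0, p4=2) → (p0=3, p1=1, p2=4, p3=0, p4=2)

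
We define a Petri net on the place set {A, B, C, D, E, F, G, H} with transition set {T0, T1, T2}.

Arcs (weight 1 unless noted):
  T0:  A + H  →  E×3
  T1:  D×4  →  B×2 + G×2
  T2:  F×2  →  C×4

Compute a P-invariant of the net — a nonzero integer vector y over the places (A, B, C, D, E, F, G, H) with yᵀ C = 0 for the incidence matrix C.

Incidence matrix C (rows=places, cols=transitions):
       T0   T1   T2
    A  -1    0    0
    B   0    2    0
    C   0    0    4
    D   0   -4    0
    E   3    0    0
    F   0    0   -2
    G   0    2    0
    H  -1    0    0

Candidate y = [0, 2, 0, 1, 0, 0, 0, 0]; check y·C column-wise:
  col T0: 0·-1 + 2·0 + 1·0 + 0·3 + 0·-1 = 0
  col T1: 2·2 + 1·-4 + 0·2 = 0
  col T2: 2·0 + 0·4 + 1·0 + 0·-2 = 0

y = (A:0, B:2, C:0, D:1, E:0, F:0, G:0, H:0)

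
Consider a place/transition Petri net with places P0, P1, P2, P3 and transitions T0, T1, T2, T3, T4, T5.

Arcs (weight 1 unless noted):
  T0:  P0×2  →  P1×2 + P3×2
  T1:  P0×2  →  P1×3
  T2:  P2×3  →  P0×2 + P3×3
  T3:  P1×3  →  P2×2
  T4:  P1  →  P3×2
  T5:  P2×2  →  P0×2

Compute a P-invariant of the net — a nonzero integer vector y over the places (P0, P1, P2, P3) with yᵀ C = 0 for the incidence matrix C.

y = (P0:3, P1:2, P2:3, P3:1)

Incidence matrix C (rows=places, cols=transitions):
       T0   T1   T2   T3   T4   T5
   P0  -2   -2    2    0    0    2
   P1   2    3    0   -3   -1    0
   P2   0    0   -3    2    0   -2
   P3   2    0    3    0    2    0

Candidate y = [3, 2, 3, 1]; check y·C column-wise:
  col T0: 3·-2 + 2·2 + 3·0 + 1·2 = 0
  col T1: 3·-2 + 2·3 + 3·0 + 1·0 = 0
  col T2: 3·2 + 2·0 + 3·-3 + 1·3 = 0
  col T3: 3·0 + 2·-3 + 3·2 + 1·0 = 0
  col T4: 3·0 + 2·-1 + 3·0 + 1·2 = 0
  col T5: 3·2 + 2·0 + 3·-2 + 1·0 = 0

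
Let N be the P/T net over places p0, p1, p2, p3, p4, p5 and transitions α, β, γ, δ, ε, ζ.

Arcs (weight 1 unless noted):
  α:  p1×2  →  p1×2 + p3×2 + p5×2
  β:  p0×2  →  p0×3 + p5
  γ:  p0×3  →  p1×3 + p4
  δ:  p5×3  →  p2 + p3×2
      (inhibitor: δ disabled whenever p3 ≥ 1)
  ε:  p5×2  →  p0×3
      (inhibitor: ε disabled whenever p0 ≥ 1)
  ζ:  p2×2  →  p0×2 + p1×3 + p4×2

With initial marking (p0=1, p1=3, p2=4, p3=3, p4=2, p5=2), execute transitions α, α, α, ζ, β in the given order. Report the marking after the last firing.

(p0=4, p1=6, p2=2, p3=9, p4=4, p5=9)

step 1: fire α:  (p0=1, p1=3, p2=4, p3=3, p4=2, p5=2) → (p0=1, p1=3, p2=4, p3=5, p4=2, p5=4)
step 2: fire α:  (p0=1, p1=3, p2=4, p3=5, p4=2, p5=4) → (p0=1, p1=3, p2=4, p3=7, p4=2, p5=6)
step 3: fire α:  (p0=1, p1=3, p2=4, p3=7, p4=2, p5=6) → (p0=1, p1=3, p2=4, p3=9, p4=2, p5=8)
step 4: fire ζ:  (p0=1, p1=3, p2=4, p3=9, p4=2, p5=8) → (p0=3, p1=6, p2=2, p3=9, p4=4, p5=8)
step 5: fire β:  (p0=3, p1=6, p2=2, p3=9, p4=4, p5=8) → (p0=4, p1=6, p2=2, p3=9, p4=4, p5=9)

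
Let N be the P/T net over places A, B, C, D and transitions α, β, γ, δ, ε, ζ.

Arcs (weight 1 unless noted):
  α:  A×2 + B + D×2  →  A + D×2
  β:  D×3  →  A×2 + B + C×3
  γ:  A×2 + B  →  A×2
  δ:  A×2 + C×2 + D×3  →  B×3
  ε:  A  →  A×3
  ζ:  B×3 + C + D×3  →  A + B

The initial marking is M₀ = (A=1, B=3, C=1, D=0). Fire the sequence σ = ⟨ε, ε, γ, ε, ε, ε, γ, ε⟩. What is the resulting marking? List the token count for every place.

step 1: fire ε:  (A=1, B=3, C=1, D=0) → (A=3, B=3, C=1, D=0)
step 2: fire ε:  (A=3, B=3, C=1, D=0) → (A=5, B=3, C=1, D=0)
step 3: fire γ:  (A=5, B=3, C=1, D=0) → (A=5, B=2, C=1, D=0)
step 4: fire ε:  (A=5, B=2, C=1, D=0) → (A=7, B=2, C=1, D=0)
step 5: fire ε:  (A=7, B=2, C=1, D=0) → (A=9, B=2, C=1, D=0)
step 6: fire ε:  (A=9, B=2, C=1, D=0) → (A=11, B=2, C=1, D=0)
step 7: fire γ:  (A=11, B=2, C=1, D=0) → (A=11, B=1, C=1, D=0)
step 8: fire ε:  (A=11, B=1, C=1, D=0) → (A=13, B=1, C=1, D=0)

(A=13, B=1, C=1, D=0)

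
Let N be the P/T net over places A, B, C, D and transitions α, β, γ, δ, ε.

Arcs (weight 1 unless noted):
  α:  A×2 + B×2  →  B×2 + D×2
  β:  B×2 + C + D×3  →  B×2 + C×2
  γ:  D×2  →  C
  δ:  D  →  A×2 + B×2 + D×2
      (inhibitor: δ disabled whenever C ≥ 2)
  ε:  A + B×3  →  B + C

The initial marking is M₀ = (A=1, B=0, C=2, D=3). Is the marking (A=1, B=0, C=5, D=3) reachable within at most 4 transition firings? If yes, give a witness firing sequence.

depth 0: 1 marking
depth 1: 2 markings reached so far
depth 2: 2 markings reached so far
(frontier empty at depth 2; search complete)
target is not among the 2 markings reachable within 4 steps

NO — not reachable within 4 firings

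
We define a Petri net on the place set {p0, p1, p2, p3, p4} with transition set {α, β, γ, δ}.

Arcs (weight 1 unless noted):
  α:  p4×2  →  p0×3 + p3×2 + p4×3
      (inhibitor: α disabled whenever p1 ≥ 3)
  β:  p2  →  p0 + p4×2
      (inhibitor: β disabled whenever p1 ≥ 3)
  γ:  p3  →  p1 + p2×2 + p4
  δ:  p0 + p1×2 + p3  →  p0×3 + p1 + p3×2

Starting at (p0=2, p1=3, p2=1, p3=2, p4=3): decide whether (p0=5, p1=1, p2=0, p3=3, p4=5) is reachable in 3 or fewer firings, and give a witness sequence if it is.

NO — not reachable within 3 firings

depth 0: 1 marking
depth 1: 3 markings reached so far
depth 2: 8 markings reached so far
depth 3: 16 markings reached so far
target is not among the 16 markings reachable within 3 steps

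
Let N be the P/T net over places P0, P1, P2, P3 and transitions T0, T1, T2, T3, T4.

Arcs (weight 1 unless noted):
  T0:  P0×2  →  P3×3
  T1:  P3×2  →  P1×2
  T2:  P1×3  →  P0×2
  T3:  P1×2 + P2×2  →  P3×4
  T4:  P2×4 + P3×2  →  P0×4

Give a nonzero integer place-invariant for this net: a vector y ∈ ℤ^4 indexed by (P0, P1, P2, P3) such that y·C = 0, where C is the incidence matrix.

Incidence matrix C (rows=places, cols=transitions):
       T0   T1   T2   T3   T4
   P0  -2    0    2    0    4
   P1   0    2   -3   -2    0
   P2   0    0    0   -2   -4
   P3   3   -2    0    4   -2

Candidate y = [3, 2, 2, 2]; check y·C column-wise:
  col T0: 3·-2 + 2·0 + 2·0 + 2·3 = 0
  col T1: 3·0 + 2·2 + 2·0 + 2·-2 = 0
  col T2: 3·2 + 2·-3 + 2·0 + 2·0 = 0
  col T3: 3·0 + 2·-2 + 2·-2 + 2·4 = 0
  col T4: 3·4 + 2·0 + 2·-4 + 2·-2 = 0

y = (P0:3, P1:2, P2:2, P3:2)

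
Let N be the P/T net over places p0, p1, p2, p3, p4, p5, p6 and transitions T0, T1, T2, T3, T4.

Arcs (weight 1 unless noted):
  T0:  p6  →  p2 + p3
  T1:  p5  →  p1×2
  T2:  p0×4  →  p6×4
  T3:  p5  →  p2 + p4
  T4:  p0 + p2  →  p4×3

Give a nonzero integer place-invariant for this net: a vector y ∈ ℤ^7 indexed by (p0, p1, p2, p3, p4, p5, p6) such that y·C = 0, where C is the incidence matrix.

y = (p0:0, p1:2, p2:3, p3:-3, p4:1, p5:4, p6:0)

Incidence matrix C (rows=places, cols=transitions):
       T0   T1   T2   T3   T4
   p0   0    0   -4    0   -1
   p1   0    2    0    0    0
   p2   1    0    0    1   -1
   p3   1    0    0    0    0
   p4   0    0    0    1    3
   p5   0   -1    0   -1    0
   p6  -1    0    4    0    0

Candidate y = [0, 2, 3, -3, 1, 4, 0]; check y·C column-wise:
  col T0: 2·0 + 3·1 + -3·1 + 1·0 + 4·0 + 0·-1 = 0
  col T1: 2·2 + 3·0 + -3·0 + 1·0 + 4·-1 = 0
  col T2: 0·-4 + 2·0 + 3·0 + -3·0 + 1·0 + 4·0 + 0·4 = 0
  col T3: 2·0 + 3·1 + -3·0 + 1·1 + 4·-1 = 0
  col T4: 0·-1 + 2·0 + 3·-1 + -3·0 + 1·3 + 4·0 = 0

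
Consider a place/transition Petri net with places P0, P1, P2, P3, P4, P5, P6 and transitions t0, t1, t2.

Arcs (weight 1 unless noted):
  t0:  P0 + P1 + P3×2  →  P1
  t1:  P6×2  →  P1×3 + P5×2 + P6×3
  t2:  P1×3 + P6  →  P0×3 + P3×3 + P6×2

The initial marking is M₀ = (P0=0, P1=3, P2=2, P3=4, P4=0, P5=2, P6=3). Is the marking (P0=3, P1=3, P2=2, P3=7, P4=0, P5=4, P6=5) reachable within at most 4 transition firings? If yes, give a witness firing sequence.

step 1: fire t1:  (P0=0, P1=3, P2=2, P3=4, P4=0, P5=2, P6=3) → (P0=0, P1=6, P2=2, P3=4, P4=0, P5=4, P6=4)
step 2: fire t2:  (P0=0, P1=6, P2=2, P3=4, P4=0, P5=4, P6=4) → (P0=3, P1=3, P2=2, P3=7, P4=0, P5=4, P6=5)

YES — reachable via ⟨t1, t2⟩ (2 firings)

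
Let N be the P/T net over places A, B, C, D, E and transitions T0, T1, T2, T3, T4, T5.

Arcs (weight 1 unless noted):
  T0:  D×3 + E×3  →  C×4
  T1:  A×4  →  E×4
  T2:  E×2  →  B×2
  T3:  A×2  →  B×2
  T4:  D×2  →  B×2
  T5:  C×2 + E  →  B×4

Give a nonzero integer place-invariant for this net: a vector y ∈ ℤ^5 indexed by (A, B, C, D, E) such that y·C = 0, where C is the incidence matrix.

y = (A:2, B:2, C:3, D:2, E:2)

Incidence matrix C (rows=places, cols=transitions):
       T0   T1   T2   T3   T4   T5
    A   0   -4    0   -2    0    0
    B   0    0    2    2    2    4
    C   4    0    0    0    0   -2
    D  -3    0    0    0   -2    0
    E  -3    4   -2    0    0   -1

Candidate y = [2, 2, 3, 2, 2]; check y·C column-wise:
  col T0: 2·0 + 2·0 + 3·4 + 2·-3 + 2·-3 = 0
  col T1: 2·-4 + 2·0 + 3·0 + 2·0 + 2·4 = 0
  col T2: 2·0 + 2·2 + 3·0 + 2·0 + 2·-2 = 0
  col T3: 2·-2 + 2·2 + 3·0 + 2·0 + 2·0 = 0
  col T4: 2·0 + 2·2 + 3·0 + 2·-2 + 2·0 = 0
  col T5: 2·0 + 2·4 + 3·-2 + 2·0 + 2·-1 = 0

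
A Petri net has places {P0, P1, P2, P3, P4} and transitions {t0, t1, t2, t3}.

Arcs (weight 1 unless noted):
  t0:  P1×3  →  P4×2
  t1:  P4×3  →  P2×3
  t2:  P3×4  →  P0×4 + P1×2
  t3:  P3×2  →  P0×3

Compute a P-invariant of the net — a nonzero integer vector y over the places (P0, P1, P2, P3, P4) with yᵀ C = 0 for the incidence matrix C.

y = (P0:2, P1:2, P2:3, P3:3, P4:3)

Incidence matrix C (rows=places, cols=transitions):
       t0   t1   t2   t3
   P0   0    0    4    3
   P1  -3    0    2    0
   P2   0    3    0    0
   P3   0    0   -4   -2
   P4   2   -3    0    0

Candidate y = [2, 2, 3, 3, 3]; check y·C column-wise:
  col t0: 2·0 + 2·-3 + 3·0 + 3·0 + 3·2 = 0
  col t1: 2·0 + 2·0 + 3·3 + 3·0 + 3·-3 = 0
  col t2: 2·4 + 2·2 + 3·0 + 3·-4 + 3·0 = 0
  col t3: 2·3 + 2·0 + 3·0 + 3·-2 + 3·0 = 0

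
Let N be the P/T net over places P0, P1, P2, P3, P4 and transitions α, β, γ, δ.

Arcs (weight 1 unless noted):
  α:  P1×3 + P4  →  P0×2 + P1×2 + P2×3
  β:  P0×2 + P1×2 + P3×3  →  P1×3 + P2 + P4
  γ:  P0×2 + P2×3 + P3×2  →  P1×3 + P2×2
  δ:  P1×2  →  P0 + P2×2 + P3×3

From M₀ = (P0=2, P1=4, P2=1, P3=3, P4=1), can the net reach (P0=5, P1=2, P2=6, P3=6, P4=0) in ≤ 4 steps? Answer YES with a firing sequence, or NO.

depth 0: 1 marking
depth 1: 4 markings reached so far
depth 2: 10 markings reached so far
depth 3: 15 markings reached so far
depth 4: 24 markings reached so far
target is not among the 24 markings reachable within 4 steps

NO — not reachable within 4 firings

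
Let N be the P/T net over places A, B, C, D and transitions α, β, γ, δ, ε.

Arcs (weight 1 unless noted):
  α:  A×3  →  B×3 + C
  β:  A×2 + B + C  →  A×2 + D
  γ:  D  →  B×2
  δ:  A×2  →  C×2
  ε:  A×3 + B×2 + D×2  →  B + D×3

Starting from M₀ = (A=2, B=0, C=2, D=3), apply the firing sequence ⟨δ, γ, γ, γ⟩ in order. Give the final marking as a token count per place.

step 1: fire δ:  (A=2, B=0, C=2, D=3) → (A=0, B=0, C=4, D=3)
step 2: fire γ:  (A=0, B=0, C=4, D=3) → (A=0, B=2, C=4, D=2)
step 3: fire γ:  (A=0, B=2, C=4, D=2) → (A=0, B=4, C=4, D=1)
step 4: fire γ:  (A=0, B=4, C=4, D=1) → (A=0, B=6, C=4, D=0)

(A=0, B=6, C=4, D=0)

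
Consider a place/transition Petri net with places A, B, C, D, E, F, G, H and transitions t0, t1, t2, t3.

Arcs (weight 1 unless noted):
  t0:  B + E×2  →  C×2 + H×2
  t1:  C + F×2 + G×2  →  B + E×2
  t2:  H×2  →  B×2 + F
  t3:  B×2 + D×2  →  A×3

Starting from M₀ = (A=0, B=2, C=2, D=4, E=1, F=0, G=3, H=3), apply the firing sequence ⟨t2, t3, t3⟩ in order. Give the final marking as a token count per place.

(A=6, B=0, C=2, D=0, E=1, F=1, G=3, H=1)

step 1: fire t2:  (A=0, B=2, C=2, D=4, E=1, F=0, G=3, H=3) → (A=0, B=4, C=2, D=4, E=1, F=1, G=3, H=1)
step 2: fire t3:  (A=0, B=4, C=2, D=4, E=1, F=1, G=3, H=1) → (A=3, B=2, C=2, D=2, E=1, F=1, G=3, H=1)
step 3: fire t3:  (A=3, B=2, C=2, D=2, E=1, F=1, G=3, H=1) → (A=6, B=0, C=2, D=0, E=1, F=1, G=3, H=1)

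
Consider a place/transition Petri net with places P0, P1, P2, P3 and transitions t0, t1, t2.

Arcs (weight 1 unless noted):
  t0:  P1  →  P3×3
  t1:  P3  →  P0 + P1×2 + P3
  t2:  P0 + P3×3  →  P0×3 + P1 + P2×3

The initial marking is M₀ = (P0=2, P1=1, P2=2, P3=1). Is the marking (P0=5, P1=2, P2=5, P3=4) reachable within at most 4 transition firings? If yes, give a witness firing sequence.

YES — reachable via ⟨t0, t1, t0, t2⟩ (4 firings)

step 1: fire t0:  (P0=2, P1=1, P2=2, P3=1) → (P0=2, P1=0, P2=2, P3=4)
step 2: fire t1:  (P0=2, P1=0, P2=2, P3=4) → (P0=3, P1=2, P2=2, P3=4)
step 3: fire t0:  (P0=3, P1=2, P2=2, P3=4) → (P0=3, P1=1, P2=2, P3=7)
step 4: fire t2:  (P0=3, P1=1, P2=2, P3=7) → (P0=5, P1=2, P2=5, P3=4)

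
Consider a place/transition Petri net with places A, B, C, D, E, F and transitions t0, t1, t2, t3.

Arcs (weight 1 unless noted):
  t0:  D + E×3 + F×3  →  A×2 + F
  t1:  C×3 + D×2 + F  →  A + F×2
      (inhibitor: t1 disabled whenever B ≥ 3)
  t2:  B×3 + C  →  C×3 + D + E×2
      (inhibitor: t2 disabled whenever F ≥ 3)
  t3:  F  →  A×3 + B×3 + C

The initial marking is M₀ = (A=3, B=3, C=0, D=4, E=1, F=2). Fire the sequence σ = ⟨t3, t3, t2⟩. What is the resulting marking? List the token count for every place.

step 1: fire t3:  (A=3, B=3, C=0, D=4, E=1, F=2) → (A=6, B=6, C=1, D=4, E=1, F=1)
step 2: fire t3:  (A=6, B=6, C=1, D=4, E=1, F=1) → (A=9, B=9, C=2, D=4, E=1, F=0)
step 3: fire t2:  (A=9, B=9, C=2, D=4, E=1, F=0) → (A=9, B=6, C=4, D=5, E=3, F=0)

(A=9, B=6, C=4, D=5, E=3, F=0)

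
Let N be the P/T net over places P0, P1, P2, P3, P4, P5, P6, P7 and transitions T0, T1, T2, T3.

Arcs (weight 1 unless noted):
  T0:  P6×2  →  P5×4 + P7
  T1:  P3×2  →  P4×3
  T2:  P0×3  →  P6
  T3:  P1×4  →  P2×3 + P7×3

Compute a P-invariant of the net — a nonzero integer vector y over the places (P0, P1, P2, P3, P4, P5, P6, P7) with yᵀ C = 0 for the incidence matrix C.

Incidence matrix C (rows=places, cols=transitions):
       T0   T1   T2   T3
   P0   0    0   -3    0
   P1   0    0    0   -4
   P2   0    0    0    3
   P3   0   -2    0    0
   P4   0    3    0    0
   P5   4    0    0    0
   P6  -2    0    1    0
   P7   1    0    0    3

Candidate y = [0, 3, 4, 0, 0, 0, 0, 0]; check y·C column-wise:
  col T0: 3·0 + 4·0 + 0·4 + 0·-2 + 0·1 = 0
  col T1: 3·0 + 4·0 + 0·-2 + 0·3 = 0
  col T2: 0·-3 + 3·0 + 4·0 + 0·1 = 0
  col T3: 3·-4 + 4·3 + 0·3 = 0

y = (P0:0, P1:3, P2:4, P3:0, P4:0, P5:0, P6:0, P7:0)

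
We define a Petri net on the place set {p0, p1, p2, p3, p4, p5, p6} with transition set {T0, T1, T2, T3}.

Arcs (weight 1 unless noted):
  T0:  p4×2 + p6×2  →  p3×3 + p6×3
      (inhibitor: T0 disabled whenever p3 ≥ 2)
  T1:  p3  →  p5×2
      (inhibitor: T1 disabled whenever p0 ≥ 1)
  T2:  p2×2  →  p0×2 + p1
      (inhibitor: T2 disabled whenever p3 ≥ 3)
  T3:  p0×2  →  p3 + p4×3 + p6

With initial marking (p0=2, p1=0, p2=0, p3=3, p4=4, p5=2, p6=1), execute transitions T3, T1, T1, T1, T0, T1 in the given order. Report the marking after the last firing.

(p0=0, p1=0, p2=0, p3=3, p4=5, p5=10, p6=3)

step 1: fire T3:  (p0=2, p1=0, p2=0, p3=3, p4=4, p5=2, p6=1) → (p0=0, p1=0, p2=0, p3=4, p4=7, p5=2, p6=2)
step 2: fire T1:  (p0=0, p1=0, p2=0, p3=4, p4=7, p5=2, p6=2) → (p0=0, p1=0, p2=0, p3=3, p4=7, p5=4, p6=2)
step 3: fire T1:  (p0=0, p1=0, p2=0, p3=3, p4=7, p5=4, p6=2) → (p0=0, p1=0, p2=0, p3=2, p4=7, p5=6, p6=2)
step 4: fire T1:  (p0=0, p1=0, p2=0, p3=2, p4=7, p5=6, p6=2) → (p0=0, p1=0, p2=0, p3=1, p4=7, p5=8, p6=2)
step 5: fire T0:  (p0=0, p1=0, p2=0, p3=1, p4=7, p5=8, p6=2) → (p0=0, p1=0, p2=0, p3=4, p4=5, p5=8, p6=3)
step 6: fire T1:  (p0=0, p1=0, p2=0, p3=4, p4=5, p5=8, p6=3) → (p0=0, p1=0, p2=0, p3=3, p4=5, p5=10, p6=3)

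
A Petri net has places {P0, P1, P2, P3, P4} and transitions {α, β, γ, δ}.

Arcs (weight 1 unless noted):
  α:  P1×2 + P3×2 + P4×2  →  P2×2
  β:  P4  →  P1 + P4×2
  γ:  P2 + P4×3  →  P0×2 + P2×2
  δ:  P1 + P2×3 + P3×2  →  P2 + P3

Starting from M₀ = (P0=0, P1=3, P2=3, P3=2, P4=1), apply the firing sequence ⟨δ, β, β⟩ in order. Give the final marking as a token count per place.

step 1: fire δ:  (P0=0, P1=3, P2=3, P3=2, P4=1) → (P0=0, P1=2, P2=1, P3=1, P4=1)
step 2: fire β:  (P0=0, P1=2, P2=1, P3=1, P4=1) → (P0=0, P1=3, P2=1, P3=1, P4=2)
step 3: fire β:  (P0=0, P1=3, P2=1, P3=1, P4=2) → (P0=0, P1=4, P2=1, P3=1, P4=3)

(P0=0, P1=4, P2=1, P3=1, P4=3)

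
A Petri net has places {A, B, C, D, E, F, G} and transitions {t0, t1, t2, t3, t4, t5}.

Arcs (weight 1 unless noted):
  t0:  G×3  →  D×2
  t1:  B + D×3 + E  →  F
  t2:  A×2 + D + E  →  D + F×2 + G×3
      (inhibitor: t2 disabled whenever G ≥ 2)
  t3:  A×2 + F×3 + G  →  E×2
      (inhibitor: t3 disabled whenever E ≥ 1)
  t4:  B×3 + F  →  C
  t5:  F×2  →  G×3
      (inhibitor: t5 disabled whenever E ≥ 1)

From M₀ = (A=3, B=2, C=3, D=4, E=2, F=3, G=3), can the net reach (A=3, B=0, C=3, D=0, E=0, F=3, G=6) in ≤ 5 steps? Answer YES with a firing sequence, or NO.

depth 0: 1 marking
depth 1: 3 markings reached so far
depth 2: 5 markings reached so far
depth 3: 8 markings reached so far
depth 4: 11 markings reached so far
depth 5: 16 markings reached so far
target is not among the 16 markings reachable within 5 steps

NO — not reachable within 5 firings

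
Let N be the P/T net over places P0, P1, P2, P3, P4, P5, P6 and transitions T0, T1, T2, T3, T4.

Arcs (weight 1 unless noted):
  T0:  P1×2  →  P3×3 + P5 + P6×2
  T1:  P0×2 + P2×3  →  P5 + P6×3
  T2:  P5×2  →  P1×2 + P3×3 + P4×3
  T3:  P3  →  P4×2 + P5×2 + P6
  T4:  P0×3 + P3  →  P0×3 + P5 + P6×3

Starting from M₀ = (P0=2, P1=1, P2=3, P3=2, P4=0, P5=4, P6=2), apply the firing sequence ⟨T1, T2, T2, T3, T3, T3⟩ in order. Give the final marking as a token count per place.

step 1: fire T1:  (P0=2, P1=1, P2=3, P3=2, P4=0, P5=4, P6=2) → (P0=0, P1=1, P2=0, P3=2, P4=0, P5=5, P6=5)
step 2: fire T2:  (P0=0, P1=1, P2=0, P3=2, P4=0, P5=5, P6=5) → (P0=0, P1=3, P2=0, P3=5, P4=3, P5=3, P6=5)
step 3: fire T2:  (P0=0, P1=3, P2=0, P3=5, P4=3, P5=3, P6=5) → (P0=0, P1=5, P2=0, P3=8, P4=6, P5=1, P6=5)
step 4: fire T3:  (P0=0, P1=5, P2=0, P3=8, P4=6, P5=1, P6=5) → (P0=0, P1=5, P2=0, P3=7, P4=8, P5=3, P6=6)
step 5: fire T3:  (P0=0, P1=5, P2=0, P3=7, P4=8, P5=3, P6=6) → (P0=0, P1=5, P2=0, P3=6, P4=10, P5=5, P6=7)
step 6: fire T3:  (P0=0, P1=5, P2=0, P3=6, P4=10, P5=5, P6=7) → (P0=0, P1=5, P2=0, P3=5, P4=12, P5=7, P6=8)

(P0=0, P1=5, P2=0, P3=5, P4=12, P5=7, P6=8)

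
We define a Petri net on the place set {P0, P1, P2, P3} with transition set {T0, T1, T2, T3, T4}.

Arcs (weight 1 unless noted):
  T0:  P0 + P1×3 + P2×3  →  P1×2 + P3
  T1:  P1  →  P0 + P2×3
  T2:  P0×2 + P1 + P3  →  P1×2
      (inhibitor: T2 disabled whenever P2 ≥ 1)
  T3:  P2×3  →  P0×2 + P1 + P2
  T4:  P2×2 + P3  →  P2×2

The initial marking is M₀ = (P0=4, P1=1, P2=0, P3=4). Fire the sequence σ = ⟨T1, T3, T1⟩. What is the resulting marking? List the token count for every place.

step 1: fire T1:  (P0=4, P1=1, P2=0, P3=4) → (P0=5, P1=0, P2=3, P3=4)
step 2: fire T3:  (P0=5, P1=0, P2=3, P3=4) → (P0=7, P1=1, P2=1, P3=4)
step 3: fire T1:  (P0=7, P1=1, P2=1, P3=4) → (P0=8, P1=0, P2=4, P3=4)

(P0=8, P1=0, P2=4, P3=4)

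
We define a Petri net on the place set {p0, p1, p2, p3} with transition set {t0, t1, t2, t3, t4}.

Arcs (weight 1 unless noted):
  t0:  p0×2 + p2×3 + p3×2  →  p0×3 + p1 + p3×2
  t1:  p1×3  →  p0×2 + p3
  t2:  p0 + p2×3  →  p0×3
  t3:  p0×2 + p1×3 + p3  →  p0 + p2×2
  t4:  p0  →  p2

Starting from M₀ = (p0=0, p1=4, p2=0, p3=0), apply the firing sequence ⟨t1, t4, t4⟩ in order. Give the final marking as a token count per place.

(p0=0, p1=1, p2=2, p3=1)

step 1: fire t1:  (p0=0, p1=4, p2=0, p3=0) → (p0=2, p1=1, p2=0, p3=1)
step 2: fire t4:  (p0=2, p1=1, p2=0, p3=1) → (p0=1, p1=1, p2=1, p3=1)
step 3: fire t4:  (p0=1, p1=1, p2=1, p3=1) → (p0=0, p1=1, p2=2, p3=1)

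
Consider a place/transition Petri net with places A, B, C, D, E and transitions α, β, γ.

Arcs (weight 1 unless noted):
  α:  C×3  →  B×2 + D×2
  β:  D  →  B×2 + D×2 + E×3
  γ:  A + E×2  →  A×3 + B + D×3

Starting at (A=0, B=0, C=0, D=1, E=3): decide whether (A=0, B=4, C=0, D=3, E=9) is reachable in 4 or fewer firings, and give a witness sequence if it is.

YES — reachable via ⟨β, β⟩ (2 firings)

step 1: fire β:  (A=0, B=0, C=0, D=1, E=3) → (A=0, B=2, C=0, D=2, E=6)
step 2: fire β:  (A=0, B=2, C=0, D=2, E=6) → (A=0, B=4, C=0, D=3, E=9)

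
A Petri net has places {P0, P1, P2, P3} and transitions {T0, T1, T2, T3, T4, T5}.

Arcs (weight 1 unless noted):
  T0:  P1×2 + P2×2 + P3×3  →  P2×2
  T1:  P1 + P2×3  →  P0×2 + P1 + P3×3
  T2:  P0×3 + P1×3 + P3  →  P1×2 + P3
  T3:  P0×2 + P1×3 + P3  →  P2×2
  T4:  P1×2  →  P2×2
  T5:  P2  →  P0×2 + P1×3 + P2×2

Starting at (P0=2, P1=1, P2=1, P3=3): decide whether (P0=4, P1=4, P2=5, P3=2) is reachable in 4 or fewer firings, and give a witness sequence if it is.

step 1: fire T5:  (P0=2, P1=1, P2=1, P3=3) → (P0=4, P1=4, P2=2, P3=3)
step 2: fire T3:  (P0=4, P1=4, P2=2, P3=3) → (P0=2, P1=1, P2=4, P3=2)
step 3: fire T5:  (P0=2, P1=1, P2=4, P3=2) → (P0=4, P1=4, P2=5, P3=2)

YES — reachable via ⟨T5, T3, T5⟩ (3 firings)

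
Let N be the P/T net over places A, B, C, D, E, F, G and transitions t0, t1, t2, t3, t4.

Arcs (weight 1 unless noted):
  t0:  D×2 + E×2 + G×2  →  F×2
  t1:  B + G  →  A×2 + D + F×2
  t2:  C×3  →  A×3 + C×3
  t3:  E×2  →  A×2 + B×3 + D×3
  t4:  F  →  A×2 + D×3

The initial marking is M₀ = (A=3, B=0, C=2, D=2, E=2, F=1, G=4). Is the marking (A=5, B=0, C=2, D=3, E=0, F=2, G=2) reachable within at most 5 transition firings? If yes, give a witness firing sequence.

step 1: fire t0:  (A=3, B=0, C=2, D=2, E=2, F=1, G=4) → (A=3, B=0, C=2, D=0, E=0, F=3, G=2)
step 2: fire t4:  (A=3, B=0, C=2, D=0, E=0, F=3, G=2) → (A=5, B=0, C=2, D=3, E=0, F=2, G=2)

YES — reachable via ⟨t0, t4⟩ (2 firings)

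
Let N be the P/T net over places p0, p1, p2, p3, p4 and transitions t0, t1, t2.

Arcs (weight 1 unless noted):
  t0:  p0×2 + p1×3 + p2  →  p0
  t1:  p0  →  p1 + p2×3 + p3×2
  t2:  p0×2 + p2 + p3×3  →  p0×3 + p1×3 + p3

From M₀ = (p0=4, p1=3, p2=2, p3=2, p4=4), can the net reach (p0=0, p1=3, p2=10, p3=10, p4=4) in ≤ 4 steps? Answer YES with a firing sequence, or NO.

depth 0: 1 marking
depth 1: 3 markings reached so far
depth 2: 6 markings reached so far
depth 3: 10 markings reached so far
depth 4: 16 markings reached so far
target is not among the 16 markings reachable within 4 steps

NO — not reachable within 4 firings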